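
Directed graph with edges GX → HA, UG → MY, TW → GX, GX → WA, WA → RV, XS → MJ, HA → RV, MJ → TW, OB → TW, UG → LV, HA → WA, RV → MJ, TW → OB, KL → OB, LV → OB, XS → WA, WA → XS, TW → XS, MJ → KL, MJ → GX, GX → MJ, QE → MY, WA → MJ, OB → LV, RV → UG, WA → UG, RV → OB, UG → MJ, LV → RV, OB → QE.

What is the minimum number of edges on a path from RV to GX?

Level 0: RV
Level 1: MJ, OB, UG
Level 2: GX, KL, LV, MY, QE, TW
Level 3: HA, WA, XS
GX first appears at level 2.

2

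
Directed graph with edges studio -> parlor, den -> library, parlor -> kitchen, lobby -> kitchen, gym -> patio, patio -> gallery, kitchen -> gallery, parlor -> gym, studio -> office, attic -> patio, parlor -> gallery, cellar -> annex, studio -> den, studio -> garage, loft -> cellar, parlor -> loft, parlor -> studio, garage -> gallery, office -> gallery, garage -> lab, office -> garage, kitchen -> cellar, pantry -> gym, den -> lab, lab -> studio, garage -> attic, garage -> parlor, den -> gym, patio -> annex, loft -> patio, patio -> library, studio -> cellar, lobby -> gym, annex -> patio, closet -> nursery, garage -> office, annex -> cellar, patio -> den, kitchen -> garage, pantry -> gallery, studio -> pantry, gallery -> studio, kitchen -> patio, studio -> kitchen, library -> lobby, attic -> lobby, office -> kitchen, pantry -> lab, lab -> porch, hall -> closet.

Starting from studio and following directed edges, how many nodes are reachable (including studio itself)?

18

BFS from studio visits: studio, cellar, den, garage, kitchen, office, pantry, parlor, annex, gym, lab, library, attic, gallery, patio, loft, porch, lobby
Reachable nodes: 18 of 21 total.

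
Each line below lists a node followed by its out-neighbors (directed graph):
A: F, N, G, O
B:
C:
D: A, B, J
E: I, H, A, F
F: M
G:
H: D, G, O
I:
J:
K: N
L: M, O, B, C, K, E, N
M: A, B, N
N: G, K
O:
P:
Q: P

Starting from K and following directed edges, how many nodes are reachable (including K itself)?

3

BFS from K visits: K, N, G
Reachable nodes: 3 of 17 total.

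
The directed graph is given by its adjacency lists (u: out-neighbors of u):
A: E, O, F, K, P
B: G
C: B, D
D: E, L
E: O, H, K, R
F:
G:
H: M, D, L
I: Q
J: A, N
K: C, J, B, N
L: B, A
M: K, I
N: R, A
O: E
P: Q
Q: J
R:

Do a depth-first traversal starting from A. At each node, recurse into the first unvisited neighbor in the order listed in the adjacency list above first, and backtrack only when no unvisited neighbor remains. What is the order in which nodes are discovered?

Visit A
A → E
E → O
E → H
H → M
M → K
K → C
C → B
B → G
C → D
D → L
K → J
J → N
N → R
M → I
I → Q
A → F
A → P

A, E, O, H, M, K, C, B, G, D, L, J, N, R, I, Q, F, P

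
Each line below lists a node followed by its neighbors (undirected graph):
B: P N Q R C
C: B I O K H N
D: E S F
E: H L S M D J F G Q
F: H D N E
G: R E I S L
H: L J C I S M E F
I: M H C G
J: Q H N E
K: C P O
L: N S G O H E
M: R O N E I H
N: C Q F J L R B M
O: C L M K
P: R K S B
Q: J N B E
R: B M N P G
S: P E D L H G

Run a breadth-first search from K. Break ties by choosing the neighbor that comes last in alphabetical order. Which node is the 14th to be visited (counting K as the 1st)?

Visit K; enqueue P, O, C → queue [P, O, C]
Visit P; enqueue S, R, B → queue [O, C, S, R, B]
Visit O; enqueue M, L → queue [C, S, R, B, M, L]
Visit C; enqueue N, I, H → queue [S, R, B, M, L, N, I, H]
Visit S; enqueue G, E, D → queue [R, B, M, L, N, I, H, G, E, D]
Visit R → queue [B, M, L, N, I, H, G, E, D]
Visit B; enqueue Q → queue [M, L, N, I, H, G, E, D, Q]
Visit M → queue [L, N, I, H, G, E, D, Q]
Visit L → queue [N, I, H, G, E, D, Q]
Visit N; enqueue J, F → queue [I, H, G, E, D, Q, J, F]
Visit I → queue [H, G, E, D, Q, J, F]
Visit H → queue [G, E, D, Q, J, F]
Visit G → queue [E, D, Q, J, F]
Visit E → queue [D, Q, J, F]
Visit D → queue [Q, J, F]
Visit Q → queue [J, F]
Visit J → queue [F]
Visit F → queue []

Visit order: K, P, O, C, S, R, B, M, L, N, I, H, G, E, D, Q, J, F

E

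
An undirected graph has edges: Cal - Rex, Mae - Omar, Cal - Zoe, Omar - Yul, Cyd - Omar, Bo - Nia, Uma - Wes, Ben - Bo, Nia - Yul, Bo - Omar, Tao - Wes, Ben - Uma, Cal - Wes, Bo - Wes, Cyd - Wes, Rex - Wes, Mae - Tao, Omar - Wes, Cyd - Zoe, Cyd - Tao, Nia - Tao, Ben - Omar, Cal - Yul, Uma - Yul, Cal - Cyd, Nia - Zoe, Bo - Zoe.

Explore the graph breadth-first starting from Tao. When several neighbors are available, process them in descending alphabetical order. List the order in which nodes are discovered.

Visit Tao; enqueue Wes, Nia, Mae, Cyd → queue [Wes, Nia, Mae, Cyd]
Visit Wes; enqueue Uma, Rex, Omar, Cal, Bo → queue [Nia, Mae, Cyd, Uma, Rex, Omar, Cal, Bo]
Visit Nia; enqueue Zoe, Yul → queue [Mae, Cyd, Uma, Rex, Omar, Cal, Bo, Zoe, Yul]
Visit Mae → queue [Cyd, Uma, Rex, Omar, Cal, Bo, Zoe, Yul]
Visit Cyd → queue [Uma, Rex, Omar, Cal, Bo, Zoe, Yul]
Visit Uma; enqueue Ben → queue [Rex, Omar, Cal, Bo, Zoe, Yul, Ben]
Visit Rex → queue [Omar, Cal, Bo, Zoe, Yul, Ben]
Visit Omar → queue [Cal, Bo, Zoe, Yul, Ben]
Visit Cal → queue [Bo, Zoe, Yul, Ben]
Visit Bo → queue [Zoe, Yul, Ben]
Visit Zoe → queue [Yul, Ben]
Visit Yul → queue [Ben]
Visit Ben → queue []

Tao -> Wes -> Nia -> Mae -> Cyd -> Uma -> Rex -> Omar -> Cal -> Bo -> Zoe -> Yul -> Ben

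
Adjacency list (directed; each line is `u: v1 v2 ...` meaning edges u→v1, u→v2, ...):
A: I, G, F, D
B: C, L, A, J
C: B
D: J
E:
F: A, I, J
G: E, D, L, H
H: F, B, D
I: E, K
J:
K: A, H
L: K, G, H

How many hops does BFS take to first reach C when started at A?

4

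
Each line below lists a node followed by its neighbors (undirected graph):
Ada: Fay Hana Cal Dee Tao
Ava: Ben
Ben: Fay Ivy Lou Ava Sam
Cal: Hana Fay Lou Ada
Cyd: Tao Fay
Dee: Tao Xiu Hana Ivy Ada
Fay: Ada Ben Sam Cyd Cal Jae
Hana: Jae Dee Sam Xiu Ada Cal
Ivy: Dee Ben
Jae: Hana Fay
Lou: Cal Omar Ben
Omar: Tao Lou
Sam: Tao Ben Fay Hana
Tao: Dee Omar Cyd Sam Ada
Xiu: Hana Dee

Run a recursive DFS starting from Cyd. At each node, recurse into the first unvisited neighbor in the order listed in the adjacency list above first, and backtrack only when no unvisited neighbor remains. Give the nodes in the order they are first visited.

Cyd, Tao, Dee, Xiu, Hana, Jae, Fay, Ada, Cal, Lou, Omar, Ben, Ivy, Ava, Sam

Visit Cyd
Cyd → Tao
Tao → Dee
Dee → Xiu
Xiu → Hana
Hana → Jae
Jae → Fay
Fay → Ada
Ada → Cal
Cal → Lou
Lou → Omar
Lou → Ben
Ben → Ivy
Ben → Ava
Ben → Sam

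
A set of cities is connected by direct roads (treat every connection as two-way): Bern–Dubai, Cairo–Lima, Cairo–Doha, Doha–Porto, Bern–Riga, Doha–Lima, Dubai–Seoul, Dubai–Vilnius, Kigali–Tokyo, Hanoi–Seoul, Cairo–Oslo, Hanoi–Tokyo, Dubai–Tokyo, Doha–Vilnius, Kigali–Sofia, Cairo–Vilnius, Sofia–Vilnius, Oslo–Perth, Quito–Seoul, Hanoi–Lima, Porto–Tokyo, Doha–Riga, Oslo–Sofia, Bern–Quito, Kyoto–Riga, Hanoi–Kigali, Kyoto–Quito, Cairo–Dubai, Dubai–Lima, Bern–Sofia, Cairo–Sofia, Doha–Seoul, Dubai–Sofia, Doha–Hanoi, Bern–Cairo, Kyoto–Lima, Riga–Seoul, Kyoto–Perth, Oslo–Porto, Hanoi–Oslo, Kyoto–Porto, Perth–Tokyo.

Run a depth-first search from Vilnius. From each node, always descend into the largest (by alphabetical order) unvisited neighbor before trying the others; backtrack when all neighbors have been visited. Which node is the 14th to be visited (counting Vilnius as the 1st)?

Visit Vilnius
Vilnius → Sofia
Sofia → Oslo
Oslo → Porto
Porto → Tokyo
Tokyo → Perth
Perth → Kyoto
Kyoto → Riga
Riga → Seoul
Seoul → Quito
Quito → Bern
Bern → Dubai
Dubai → Lima
Lima → Hanoi
Hanoi → Kigali
Hanoi → Doha
Doha → Cairo

Visit order: Vilnius, Sofia, Oslo, Porto, Tokyo, Perth, Kyoto, Riga, Seoul, Quito, Bern, Dubai, Lima, Hanoi, Kigali, Doha, Cairo

Hanoi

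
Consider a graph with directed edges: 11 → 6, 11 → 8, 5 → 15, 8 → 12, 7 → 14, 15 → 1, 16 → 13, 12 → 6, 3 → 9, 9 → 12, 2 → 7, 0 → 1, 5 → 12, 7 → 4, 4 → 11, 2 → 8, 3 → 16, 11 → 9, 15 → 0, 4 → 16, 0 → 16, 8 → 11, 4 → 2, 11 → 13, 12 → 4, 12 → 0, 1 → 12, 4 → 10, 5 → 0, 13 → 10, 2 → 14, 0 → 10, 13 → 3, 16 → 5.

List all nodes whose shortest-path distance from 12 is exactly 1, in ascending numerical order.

Level 0: 12
Level 1: 0, 4, 6
Level 2: 1, 2, 10, 11, 16
Level 3: 5, 7, 8, 9, 13, 14
Level 4: 3, 15

0, 4, 6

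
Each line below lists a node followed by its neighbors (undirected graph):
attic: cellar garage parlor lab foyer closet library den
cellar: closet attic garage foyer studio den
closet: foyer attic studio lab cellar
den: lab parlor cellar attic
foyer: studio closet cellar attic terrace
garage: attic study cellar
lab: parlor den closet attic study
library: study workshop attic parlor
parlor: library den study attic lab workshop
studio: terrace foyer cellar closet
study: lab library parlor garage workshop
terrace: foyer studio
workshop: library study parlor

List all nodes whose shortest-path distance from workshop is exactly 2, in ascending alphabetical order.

attic, den, garage, lab

Level 0: workshop
Level 1: library, parlor, study
Level 2: attic, den, garage, lab
Level 3: cellar, closet, foyer
Level 4: studio, terrace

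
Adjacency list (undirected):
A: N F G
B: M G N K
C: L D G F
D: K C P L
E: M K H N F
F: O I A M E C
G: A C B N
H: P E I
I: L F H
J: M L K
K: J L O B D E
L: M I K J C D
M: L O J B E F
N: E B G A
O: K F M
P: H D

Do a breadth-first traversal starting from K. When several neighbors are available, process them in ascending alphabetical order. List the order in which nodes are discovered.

Visit K; enqueue B, D, E, J, L, O → queue [B, D, E, J, L, O]
Visit B; enqueue G, M, N → queue [D, E, J, L, O, G, M, N]
Visit D; enqueue C, P → queue [E, J, L, O, G, M, N, C, P]
Visit E; enqueue F, H → queue [J, L, O, G, M, N, C, P, F, H]
Visit J → queue [L, O, G, M, N, C, P, F, H]
Visit L; enqueue I → queue [O, G, M, N, C, P, F, H, I]
Visit O → queue [G, M, N, C, P, F, H, I]
Visit G; enqueue A → queue [M, N, C, P, F, H, I, A]
Visit M → queue [N, C, P, F, H, I, A]
Visit N → queue [C, P, F, H, I, A]
Visit C → queue [P, F, H, I, A]
Visit P → queue [F, H, I, A]
Visit F → queue [H, I, A]
Visit H → queue [I, A]
Visit I → queue [A]
Visit A → queue []

K, B, D, E, J, L, O, G, M, N, C, P, F, H, I, A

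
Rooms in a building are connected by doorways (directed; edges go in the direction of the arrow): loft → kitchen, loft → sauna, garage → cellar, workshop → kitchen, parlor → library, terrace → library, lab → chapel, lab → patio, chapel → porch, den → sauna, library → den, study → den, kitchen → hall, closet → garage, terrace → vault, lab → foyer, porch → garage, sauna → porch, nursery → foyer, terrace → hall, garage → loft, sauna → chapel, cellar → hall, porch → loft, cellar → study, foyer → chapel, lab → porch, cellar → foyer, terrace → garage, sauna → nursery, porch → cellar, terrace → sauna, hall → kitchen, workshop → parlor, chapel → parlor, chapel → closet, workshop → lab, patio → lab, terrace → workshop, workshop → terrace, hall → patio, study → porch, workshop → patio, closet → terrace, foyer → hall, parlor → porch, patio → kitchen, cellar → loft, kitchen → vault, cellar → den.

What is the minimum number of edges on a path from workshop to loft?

3

Level 0: workshop
Level 1: kitchen, lab, parlor, patio, terrace
Level 2: chapel, foyer, garage, hall, library, porch, sauna, vault
Level 3: cellar, closet, den, loft, nursery
Level 4: study
loft first appears at level 3.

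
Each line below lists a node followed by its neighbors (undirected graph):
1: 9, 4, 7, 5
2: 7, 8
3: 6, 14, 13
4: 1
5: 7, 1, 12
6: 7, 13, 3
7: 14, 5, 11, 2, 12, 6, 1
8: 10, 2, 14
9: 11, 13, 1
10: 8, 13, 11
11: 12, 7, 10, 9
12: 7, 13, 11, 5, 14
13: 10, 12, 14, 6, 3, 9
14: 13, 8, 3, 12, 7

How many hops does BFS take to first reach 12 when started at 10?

2

Level 0: 10
Level 1: 8, 11, 13
Level 2: 2, 3, 6, 7, 9, 12, 14
Level 3: 1, 5
Level 4: 4
12 first appears at level 2.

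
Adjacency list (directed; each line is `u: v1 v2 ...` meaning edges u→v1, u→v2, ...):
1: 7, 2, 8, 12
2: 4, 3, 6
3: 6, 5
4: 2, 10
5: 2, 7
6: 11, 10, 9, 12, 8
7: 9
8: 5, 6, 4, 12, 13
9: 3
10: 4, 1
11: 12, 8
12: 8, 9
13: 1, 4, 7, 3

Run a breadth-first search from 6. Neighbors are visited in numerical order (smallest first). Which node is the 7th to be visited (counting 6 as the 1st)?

4

Visit 6; enqueue 8, 9, 10, 11, 12 → queue [8, 9, 10, 11, 12]
Visit 8; enqueue 4, 5, 13 → queue [9, 10, 11, 12, 4, 5, 13]
Visit 9; enqueue 3 → queue [10, 11, 12, 4, 5, 13, 3]
Visit 10; enqueue 1 → queue [11, 12, 4, 5, 13, 3, 1]
Visit 11 → queue [12, 4, 5, 13, 3, 1]
Visit 12 → queue [4, 5, 13, 3, 1]
Visit 4; enqueue 2 → queue [5, 13, 3, 1, 2]
Visit 5; enqueue 7 → queue [13, 3, 1, 2, 7]
Visit 13 → queue [3, 1, 2, 7]
Visit 3 → queue [1, 2, 7]
Visit 1 → queue [2, 7]
Visit 2 → queue [7]
Visit 7 → queue []

Visit order: 6, 8, 9, 10, 11, 12, 4, 5, 13, 3, 1, 2, 7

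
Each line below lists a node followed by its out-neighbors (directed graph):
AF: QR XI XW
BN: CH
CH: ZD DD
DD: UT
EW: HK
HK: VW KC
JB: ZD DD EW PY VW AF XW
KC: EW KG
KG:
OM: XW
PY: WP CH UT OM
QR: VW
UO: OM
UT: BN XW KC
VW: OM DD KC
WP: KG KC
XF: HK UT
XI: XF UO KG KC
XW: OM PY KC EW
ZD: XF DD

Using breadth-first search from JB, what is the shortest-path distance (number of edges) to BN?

3

Level 0: JB
Level 1: AF, DD, EW, PY, VW, XW, ZD
Level 2: CH, HK, KC, OM, QR, UT, WP, XF, XI
Level 3: BN, KG, UO
BN first appears at level 3.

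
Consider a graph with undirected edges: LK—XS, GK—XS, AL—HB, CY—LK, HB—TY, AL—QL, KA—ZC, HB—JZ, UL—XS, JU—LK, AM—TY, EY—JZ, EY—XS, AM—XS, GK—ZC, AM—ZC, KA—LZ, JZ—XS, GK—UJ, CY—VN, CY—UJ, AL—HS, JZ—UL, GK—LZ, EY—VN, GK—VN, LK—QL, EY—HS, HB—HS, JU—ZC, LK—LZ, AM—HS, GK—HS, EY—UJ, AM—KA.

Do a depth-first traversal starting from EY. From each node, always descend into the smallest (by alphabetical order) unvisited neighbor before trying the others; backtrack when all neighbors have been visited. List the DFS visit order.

EY, HS, AL, HB, JZ, UL, XS, AM, KA, LZ, GK, UJ, CY, LK, JU, ZC, QL, VN, TY

Visit EY
EY → HS
HS → AL
AL → HB
HB → JZ
JZ → UL
UL → XS
XS → AM
AM → KA
KA → LZ
LZ → GK
GK → UJ
UJ → CY
CY → LK
LK → JU
JU → ZC
LK → QL
CY → VN
AM → TY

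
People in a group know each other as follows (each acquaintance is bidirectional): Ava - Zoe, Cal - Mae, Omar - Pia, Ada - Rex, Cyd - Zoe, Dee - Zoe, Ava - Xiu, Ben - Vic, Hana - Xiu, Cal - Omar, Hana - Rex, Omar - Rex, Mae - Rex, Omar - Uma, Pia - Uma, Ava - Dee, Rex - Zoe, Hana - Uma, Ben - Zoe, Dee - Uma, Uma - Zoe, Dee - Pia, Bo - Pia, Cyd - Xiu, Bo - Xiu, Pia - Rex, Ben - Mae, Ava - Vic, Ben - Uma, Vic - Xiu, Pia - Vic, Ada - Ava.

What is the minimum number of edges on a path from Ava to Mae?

Level 0: Ava
Level 1: Ada, Dee, Vic, Xiu, Zoe
Level 2: Ben, Bo, Cyd, Hana, Pia, Rex, Uma
Level 3: Mae, Omar
Level 4: Cal
Mae first appears at level 3.

3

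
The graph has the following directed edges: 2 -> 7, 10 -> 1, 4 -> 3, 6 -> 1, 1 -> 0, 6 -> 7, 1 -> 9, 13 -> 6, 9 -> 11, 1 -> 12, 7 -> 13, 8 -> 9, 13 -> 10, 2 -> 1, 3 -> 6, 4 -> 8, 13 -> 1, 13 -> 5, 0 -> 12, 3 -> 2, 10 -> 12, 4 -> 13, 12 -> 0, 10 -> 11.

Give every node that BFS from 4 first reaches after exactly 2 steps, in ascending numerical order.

Level 0: 4
Level 1: 3, 8, 13
Level 2: 1, 2, 5, 6, 9, 10
Level 3: 0, 7, 11, 12

1, 2, 5, 6, 9, 10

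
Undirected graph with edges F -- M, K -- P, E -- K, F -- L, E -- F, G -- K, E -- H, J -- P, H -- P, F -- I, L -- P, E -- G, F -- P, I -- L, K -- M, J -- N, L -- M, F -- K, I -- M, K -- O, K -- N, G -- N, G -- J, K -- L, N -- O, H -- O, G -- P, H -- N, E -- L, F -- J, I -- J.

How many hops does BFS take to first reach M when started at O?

Level 0: O
Level 1: H, K, N
Level 2: E, F, G, J, L, M, P
Level 3: I
M first appears at level 2.

2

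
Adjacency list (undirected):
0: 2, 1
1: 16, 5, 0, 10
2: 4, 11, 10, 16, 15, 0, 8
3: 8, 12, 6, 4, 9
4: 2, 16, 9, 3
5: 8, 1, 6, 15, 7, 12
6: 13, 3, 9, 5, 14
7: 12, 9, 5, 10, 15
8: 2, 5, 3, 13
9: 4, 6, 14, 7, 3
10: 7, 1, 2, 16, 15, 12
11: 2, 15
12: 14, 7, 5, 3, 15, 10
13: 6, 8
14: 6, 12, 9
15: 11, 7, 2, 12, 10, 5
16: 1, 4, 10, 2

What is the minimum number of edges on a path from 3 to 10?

Level 0: 3
Level 1: 4, 6, 8, 9, 12
Level 2: 2, 5, 7, 10, 13, 14, 15, 16
Level 3: 0, 1, 11
10 first appears at level 2.

2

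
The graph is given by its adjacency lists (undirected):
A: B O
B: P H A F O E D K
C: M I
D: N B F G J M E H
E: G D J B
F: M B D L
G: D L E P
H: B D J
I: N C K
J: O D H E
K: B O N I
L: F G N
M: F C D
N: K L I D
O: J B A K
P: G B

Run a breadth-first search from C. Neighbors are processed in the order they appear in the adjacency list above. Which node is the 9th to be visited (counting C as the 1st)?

Visit C; enqueue M, I → queue [M, I]
Visit M; enqueue F, D → queue [I, F, D]
Visit I; enqueue N, K → queue [F, D, N, K]
Visit F; enqueue B, L → queue [D, N, K, B, L]
Visit D; enqueue G, J, E, H → queue [N, K, B, L, G, J, E, H]
Visit N → queue [K, B, L, G, J, E, H]
Visit K; enqueue O → queue [B, L, G, J, E, H, O]
Visit B; enqueue P, A → queue [L, G, J, E, H, O, P, A]
Visit L → queue [G, J, E, H, O, P, A]
Visit G → queue [J, E, H, O, P, A]
Visit J → queue [E, H, O, P, A]
Visit E → queue [H, O, P, A]
Visit H → queue [O, P, A]
Visit O → queue [P, A]
Visit P → queue [A]
Visit A → queue []

Visit order: C, M, I, F, D, N, K, B, L, G, J, E, H, O, P, A

L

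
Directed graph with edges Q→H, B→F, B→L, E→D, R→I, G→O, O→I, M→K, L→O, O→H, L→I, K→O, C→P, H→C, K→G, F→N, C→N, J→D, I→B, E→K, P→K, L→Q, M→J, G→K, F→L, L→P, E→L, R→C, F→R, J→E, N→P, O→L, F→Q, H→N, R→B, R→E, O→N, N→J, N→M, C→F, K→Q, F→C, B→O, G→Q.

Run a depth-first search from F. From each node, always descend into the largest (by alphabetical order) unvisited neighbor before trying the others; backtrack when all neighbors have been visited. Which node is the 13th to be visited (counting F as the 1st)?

M

Visit F
F → R
R → I
I → B
B → O
O → N
N → P
P → K
K → Q
Q → H
H → C
K → G
N → M
M → J
J → E
E → L
E → D

Visit order: F, R, I, B, O, N, P, K, Q, H, C, G, M, J, E, L, D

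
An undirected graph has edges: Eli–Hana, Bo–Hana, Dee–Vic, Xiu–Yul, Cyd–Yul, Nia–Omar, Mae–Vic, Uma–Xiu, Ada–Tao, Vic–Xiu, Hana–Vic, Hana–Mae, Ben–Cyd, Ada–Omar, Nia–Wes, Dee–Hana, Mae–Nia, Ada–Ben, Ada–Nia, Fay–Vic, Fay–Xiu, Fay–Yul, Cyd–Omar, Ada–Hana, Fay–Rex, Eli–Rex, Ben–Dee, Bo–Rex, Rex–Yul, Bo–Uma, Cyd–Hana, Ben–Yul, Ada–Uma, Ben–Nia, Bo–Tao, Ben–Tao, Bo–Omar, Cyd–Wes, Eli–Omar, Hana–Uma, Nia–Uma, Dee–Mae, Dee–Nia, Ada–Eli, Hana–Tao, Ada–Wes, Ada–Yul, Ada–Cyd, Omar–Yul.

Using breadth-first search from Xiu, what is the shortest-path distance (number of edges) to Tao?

3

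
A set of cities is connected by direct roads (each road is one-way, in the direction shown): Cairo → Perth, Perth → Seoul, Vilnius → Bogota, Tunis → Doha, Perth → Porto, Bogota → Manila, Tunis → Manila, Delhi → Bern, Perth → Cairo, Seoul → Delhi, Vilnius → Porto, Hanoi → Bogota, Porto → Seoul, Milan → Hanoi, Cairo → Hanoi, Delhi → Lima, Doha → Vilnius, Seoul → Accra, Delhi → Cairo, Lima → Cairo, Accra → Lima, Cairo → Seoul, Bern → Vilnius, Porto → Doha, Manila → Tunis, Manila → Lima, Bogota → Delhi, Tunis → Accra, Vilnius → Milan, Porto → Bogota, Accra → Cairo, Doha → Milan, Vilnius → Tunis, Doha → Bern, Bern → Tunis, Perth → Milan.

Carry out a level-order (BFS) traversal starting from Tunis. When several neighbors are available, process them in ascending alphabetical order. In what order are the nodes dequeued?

Visit Tunis; enqueue Accra, Doha, Manila → queue [Accra, Doha, Manila]
Visit Accra; enqueue Cairo, Lima → queue [Doha, Manila, Cairo, Lima]
Visit Doha; enqueue Bern, Milan, Vilnius → queue [Manila, Cairo, Lima, Bern, Milan, Vilnius]
Visit Manila → queue [Cairo, Lima, Bern, Milan, Vilnius]
Visit Cairo; enqueue Hanoi, Perth, Seoul → queue [Lima, Bern, Milan, Vilnius, Hanoi, Perth, Seoul]
Visit Lima → queue [Bern, Milan, Vilnius, Hanoi, Perth, Seoul]
Visit Bern → queue [Milan, Vilnius, Hanoi, Perth, Seoul]
Visit Milan → queue [Vilnius, Hanoi, Perth, Seoul]
Visit Vilnius; enqueue Bogota, Porto → queue [Hanoi, Perth, Seoul, Bogota, Porto]
Visit Hanoi → queue [Perth, Seoul, Bogota, Porto]
Visit Perth → queue [Seoul, Bogota, Porto]
Visit Seoul; enqueue Delhi → queue [Bogota, Porto, Delhi]
Visit Bogota → queue [Porto, Delhi]
Visit Porto → queue [Delhi]
Visit Delhi → queue []

Tunis Accra Doha Manila Cairo Lima Bern Milan Vilnius Hanoi Perth Seoul Bogota Porto Delhi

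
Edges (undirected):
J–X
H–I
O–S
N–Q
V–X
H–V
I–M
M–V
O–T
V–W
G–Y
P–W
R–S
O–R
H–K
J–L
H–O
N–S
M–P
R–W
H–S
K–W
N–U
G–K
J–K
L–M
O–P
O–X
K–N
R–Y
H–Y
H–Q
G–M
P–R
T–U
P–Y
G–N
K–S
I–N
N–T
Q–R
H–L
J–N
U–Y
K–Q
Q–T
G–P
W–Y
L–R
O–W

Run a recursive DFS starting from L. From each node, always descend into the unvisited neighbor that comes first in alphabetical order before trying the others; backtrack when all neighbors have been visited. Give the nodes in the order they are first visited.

L, H, I, M, G, K, J, N, Q, R, O, P, W, V, X, Y, U, T, S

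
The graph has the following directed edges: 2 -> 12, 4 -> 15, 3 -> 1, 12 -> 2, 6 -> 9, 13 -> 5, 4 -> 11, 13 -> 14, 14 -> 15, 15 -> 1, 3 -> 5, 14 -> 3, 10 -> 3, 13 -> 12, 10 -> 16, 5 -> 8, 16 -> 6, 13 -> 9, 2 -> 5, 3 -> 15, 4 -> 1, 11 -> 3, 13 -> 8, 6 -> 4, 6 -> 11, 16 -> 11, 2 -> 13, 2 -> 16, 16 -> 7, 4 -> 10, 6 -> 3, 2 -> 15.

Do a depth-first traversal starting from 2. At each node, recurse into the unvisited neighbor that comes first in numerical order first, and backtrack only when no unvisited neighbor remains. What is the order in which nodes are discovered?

Visit 2
2 → 5
5 → 8
2 → 12
2 → 13
13 → 9
13 → 14
14 → 3
3 → 1
3 → 15
2 → 16
16 → 6
6 → 4
4 → 10
4 → 11
16 → 7

2 5 8 12 13 9 14 3 1 15 16 6 4 10 11 7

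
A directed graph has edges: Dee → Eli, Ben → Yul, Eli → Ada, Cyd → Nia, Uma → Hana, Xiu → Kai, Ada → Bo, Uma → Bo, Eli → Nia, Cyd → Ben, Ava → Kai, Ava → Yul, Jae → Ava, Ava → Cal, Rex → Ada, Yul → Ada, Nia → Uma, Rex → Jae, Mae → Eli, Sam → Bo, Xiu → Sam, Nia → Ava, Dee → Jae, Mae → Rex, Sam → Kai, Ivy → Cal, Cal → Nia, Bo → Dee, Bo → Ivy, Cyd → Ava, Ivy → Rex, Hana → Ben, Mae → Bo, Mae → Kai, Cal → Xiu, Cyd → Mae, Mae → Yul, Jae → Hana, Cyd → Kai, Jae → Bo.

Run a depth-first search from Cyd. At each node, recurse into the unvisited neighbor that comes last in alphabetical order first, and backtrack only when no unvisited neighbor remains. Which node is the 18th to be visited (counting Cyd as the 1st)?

Eli

Visit Cyd
Cyd → Nia
Nia → Uma
Uma → Hana
Hana → Ben
Ben → Yul
Yul → Ada
Ada → Bo
Bo → Ivy
Ivy → Rex
Rex → Jae
Jae → Ava
Ava → Kai
Ava → Cal
Cal → Xiu
Xiu → Sam
Bo → Dee
Dee → Eli
Cyd → Mae

Visit order: Cyd, Nia, Uma, Hana, Ben, Yul, Ada, Bo, Ivy, Rex, Jae, Ava, Kai, Cal, Xiu, Sam, Dee, Eli, Mae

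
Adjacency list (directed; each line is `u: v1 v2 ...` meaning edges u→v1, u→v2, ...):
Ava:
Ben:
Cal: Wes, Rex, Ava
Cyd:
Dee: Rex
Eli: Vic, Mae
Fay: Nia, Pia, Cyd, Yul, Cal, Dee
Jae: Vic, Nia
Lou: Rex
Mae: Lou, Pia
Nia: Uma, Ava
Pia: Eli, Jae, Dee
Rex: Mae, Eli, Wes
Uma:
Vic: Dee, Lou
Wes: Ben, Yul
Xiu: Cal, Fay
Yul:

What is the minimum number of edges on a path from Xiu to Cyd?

2

Level 0: Xiu
Level 1: Cal, Fay
Level 2: Ava, Cyd, Dee, Nia, Pia, Rex, Wes, Yul
Level 3: Ben, Eli, Jae, Mae, Uma
Level 4: Lou, Vic
Cyd first appears at level 2.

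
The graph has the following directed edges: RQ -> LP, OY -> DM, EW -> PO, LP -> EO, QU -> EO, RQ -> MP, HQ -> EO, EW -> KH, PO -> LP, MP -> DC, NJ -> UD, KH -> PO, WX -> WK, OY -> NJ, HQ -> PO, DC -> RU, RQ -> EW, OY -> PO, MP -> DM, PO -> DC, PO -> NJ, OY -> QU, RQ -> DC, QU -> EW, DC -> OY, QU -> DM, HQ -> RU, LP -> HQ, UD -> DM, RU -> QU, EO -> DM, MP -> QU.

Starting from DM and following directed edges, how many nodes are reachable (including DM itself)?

BFS from DM visits: DM
Reachable nodes: 1 of 17 total.

1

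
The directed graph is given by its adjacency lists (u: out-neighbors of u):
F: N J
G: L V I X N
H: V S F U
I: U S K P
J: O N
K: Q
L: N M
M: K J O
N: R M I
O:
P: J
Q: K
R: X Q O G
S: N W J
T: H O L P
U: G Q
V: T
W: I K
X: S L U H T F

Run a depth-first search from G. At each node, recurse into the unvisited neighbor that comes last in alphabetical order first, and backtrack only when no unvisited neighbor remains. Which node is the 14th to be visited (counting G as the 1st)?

S

Visit G
G → X
X → U
U → Q
Q → K
X → T
T → P
P → J
J → O
J → N
N → R
N → M
N → I
I → S
S → W
T → L
T → H
H → V
H → F

Visit order: G, X, U, Q, K, T, P, J, O, N, R, M, I, S, W, L, H, V, F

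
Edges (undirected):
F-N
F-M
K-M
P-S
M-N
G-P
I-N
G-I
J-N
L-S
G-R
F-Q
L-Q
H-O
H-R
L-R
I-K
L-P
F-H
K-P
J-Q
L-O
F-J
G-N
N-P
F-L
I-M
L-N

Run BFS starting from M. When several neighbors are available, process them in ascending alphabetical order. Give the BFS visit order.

M, F, I, K, N, H, J, L, Q, G, P, O, R, S

Visit M; enqueue F, I, K, N → queue [F, I, K, N]
Visit F; enqueue H, J, L, Q → queue [I, K, N, H, J, L, Q]
Visit I; enqueue G → queue [K, N, H, J, L, Q, G]
Visit K; enqueue P → queue [N, H, J, L, Q, G, P]
Visit N → queue [H, J, L, Q, G, P]
Visit H; enqueue O, R → queue [J, L, Q, G, P, O, R]
Visit J → queue [L, Q, G, P, O, R]
Visit L; enqueue S → queue [Q, G, P, O, R, S]
Visit Q → queue [G, P, O, R, S]
Visit G → queue [P, O, R, S]
Visit P → queue [O, R, S]
Visit O → queue [R, S]
Visit R → queue [S]
Visit S → queue []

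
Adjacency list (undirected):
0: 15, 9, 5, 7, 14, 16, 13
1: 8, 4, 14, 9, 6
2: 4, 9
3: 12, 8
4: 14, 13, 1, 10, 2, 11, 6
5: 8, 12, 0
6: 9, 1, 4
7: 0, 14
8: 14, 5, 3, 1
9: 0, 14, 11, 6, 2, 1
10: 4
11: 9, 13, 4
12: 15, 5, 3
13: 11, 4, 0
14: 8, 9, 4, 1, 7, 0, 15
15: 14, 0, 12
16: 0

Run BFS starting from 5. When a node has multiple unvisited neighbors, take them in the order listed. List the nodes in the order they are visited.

5 -> 8 -> 12 -> 0 -> 14 -> 3 -> 1 -> 15 -> 9 -> 7 -> 16 -> 13 -> 4 -> 6 -> 11 -> 2 -> 10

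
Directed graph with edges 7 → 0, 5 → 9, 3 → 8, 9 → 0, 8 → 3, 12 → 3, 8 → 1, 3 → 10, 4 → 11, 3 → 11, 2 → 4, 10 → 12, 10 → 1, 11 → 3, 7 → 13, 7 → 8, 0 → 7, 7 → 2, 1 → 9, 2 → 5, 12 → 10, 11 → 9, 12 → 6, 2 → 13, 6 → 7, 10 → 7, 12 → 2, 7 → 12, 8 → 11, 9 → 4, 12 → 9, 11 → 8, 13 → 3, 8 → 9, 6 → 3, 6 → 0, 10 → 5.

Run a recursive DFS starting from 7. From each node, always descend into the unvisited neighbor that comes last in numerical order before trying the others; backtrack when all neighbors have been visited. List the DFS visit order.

Visit 7
7 → 13
13 → 3
3 → 11
11 → 9
9 → 4
9 → 0
11 → 8
8 → 1
3 → 10
10 → 12
12 → 6
12 → 2
2 → 5

7, 13, 3, 11, 9, 4, 0, 8, 1, 10, 12, 6, 2, 5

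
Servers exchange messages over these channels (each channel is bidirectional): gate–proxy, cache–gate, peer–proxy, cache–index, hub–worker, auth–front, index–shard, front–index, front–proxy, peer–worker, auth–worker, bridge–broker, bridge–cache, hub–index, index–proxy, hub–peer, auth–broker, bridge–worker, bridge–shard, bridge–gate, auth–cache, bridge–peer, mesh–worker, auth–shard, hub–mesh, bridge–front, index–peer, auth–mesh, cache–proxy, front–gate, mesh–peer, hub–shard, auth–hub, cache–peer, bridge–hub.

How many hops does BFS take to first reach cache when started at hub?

Level 0: hub
Level 1: auth, bridge, index, mesh, peer, shard, worker
Level 2: broker, cache, front, gate, proxy
cache first appears at level 2.

2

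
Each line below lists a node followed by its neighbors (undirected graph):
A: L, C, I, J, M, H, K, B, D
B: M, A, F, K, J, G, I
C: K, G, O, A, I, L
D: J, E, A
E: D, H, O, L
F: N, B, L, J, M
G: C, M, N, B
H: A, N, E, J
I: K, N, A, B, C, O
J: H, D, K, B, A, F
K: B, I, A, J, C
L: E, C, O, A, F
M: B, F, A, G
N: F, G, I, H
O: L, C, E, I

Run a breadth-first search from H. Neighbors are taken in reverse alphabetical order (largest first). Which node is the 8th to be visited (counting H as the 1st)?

F

Visit H; enqueue N, J, E, A → queue [N, J, E, A]
Visit N; enqueue I, G, F → queue [J, E, A, I, G, F]
Visit J; enqueue K, D, B → queue [E, A, I, G, F, K, D, B]
Visit E; enqueue O, L → queue [A, I, G, F, K, D, B, O, L]
Visit A; enqueue M, C → queue [I, G, F, K, D, B, O, L, M, C]
Visit I → queue [G, F, K, D, B, O, L, M, C]
Visit G → queue [F, K, D, B, O, L, M, C]
Visit F → queue [K, D, B, O, L, M, C]
Visit K → queue [D, B, O, L, M, C]
Visit D → queue [B, O, L, M, C]
Visit B → queue [O, L, M, C]
Visit O → queue [L, M, C]
Visit L → queue [M, C]
Visit M → queue [C]
Visit C → queue []

Visit order: H, N, J, E, A, I, G, F, K, D, B, O, L, M, C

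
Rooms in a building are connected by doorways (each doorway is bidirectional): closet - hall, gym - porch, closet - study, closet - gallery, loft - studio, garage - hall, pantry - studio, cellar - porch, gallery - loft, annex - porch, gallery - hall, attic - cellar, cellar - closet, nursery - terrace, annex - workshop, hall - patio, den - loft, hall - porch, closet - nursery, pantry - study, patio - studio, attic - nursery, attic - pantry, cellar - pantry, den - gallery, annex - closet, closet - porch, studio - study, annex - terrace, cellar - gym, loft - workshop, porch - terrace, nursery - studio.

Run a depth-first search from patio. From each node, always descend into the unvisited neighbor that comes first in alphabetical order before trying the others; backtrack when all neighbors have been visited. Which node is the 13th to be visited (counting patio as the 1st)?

workshop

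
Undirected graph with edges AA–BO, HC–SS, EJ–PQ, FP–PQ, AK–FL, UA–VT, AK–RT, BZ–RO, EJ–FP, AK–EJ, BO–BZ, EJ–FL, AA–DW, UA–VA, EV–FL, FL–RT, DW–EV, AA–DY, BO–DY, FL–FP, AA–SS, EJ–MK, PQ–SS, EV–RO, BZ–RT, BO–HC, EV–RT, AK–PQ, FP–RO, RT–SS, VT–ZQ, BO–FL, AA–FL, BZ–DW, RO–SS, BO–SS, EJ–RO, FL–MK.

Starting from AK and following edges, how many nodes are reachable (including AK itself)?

16

BFS from AK visits: AK, EJ, FL, PQ, RT, FP, MK, RO, AA, BO, EV, SS, BZ, DW, DY, HC
Reachable nodes: 16 of 20 total.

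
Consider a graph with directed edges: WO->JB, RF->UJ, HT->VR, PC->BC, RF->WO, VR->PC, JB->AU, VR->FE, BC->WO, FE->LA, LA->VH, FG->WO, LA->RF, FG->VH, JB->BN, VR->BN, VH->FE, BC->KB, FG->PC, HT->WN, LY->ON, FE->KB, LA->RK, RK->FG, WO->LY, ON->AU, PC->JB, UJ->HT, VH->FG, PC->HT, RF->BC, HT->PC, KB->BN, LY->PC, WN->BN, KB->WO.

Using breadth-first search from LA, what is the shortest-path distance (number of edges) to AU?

Level 0: LA
Level 1: RF, RK, VH
Level 2: BC, FE, FG, UJ, WO
Level 3: HT, JB, KB, LY, PC
Level 4: AU, BN, ON, VR, WN
AU first appears at level 4.

4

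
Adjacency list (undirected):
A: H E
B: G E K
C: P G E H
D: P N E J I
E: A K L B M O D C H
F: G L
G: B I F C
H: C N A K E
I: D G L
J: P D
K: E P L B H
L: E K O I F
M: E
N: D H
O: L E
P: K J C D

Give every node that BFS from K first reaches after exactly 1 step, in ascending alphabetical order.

B, E, H, L, P

Level 0: K
Level 1: B, E, H, L, P
Level 2: A, C, D, F, G, I, J, M, N, O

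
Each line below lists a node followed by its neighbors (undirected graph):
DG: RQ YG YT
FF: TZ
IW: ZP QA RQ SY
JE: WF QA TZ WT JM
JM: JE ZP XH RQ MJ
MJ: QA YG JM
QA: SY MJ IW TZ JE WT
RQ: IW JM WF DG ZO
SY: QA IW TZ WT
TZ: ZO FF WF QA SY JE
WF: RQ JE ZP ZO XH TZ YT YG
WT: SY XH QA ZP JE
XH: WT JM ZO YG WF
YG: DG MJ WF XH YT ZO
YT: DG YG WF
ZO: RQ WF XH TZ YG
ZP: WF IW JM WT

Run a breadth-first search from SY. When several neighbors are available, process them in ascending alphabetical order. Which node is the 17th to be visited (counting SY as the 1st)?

Visit SY; enqueue IW, QA, TZ, WT → queue [IW, QA, TZ, WT]
Visit IW; enqueue RQ, ZP → queue [QA, TZ, WT, RQ, ZP]
Visit QA; enqueue JE, MJ → queue [TZ, WT, RQ, ZP, JE, MJ]
Visit TZ; enqueue FF, WF, ZO → queue [WT, RQ, ZP, JE, MJ, FF, WF, ZO]
Visit WT; enqueue XH → queue [RQ, ZP, JE, MJ, FF, WF, ZO, XH]
Visit RQ; enqueue DG, JM → queue [ZP, JE, MJ, FF, WF, ZO, XH, DG, JM]
Visit ZP → queue [JE, MJ, FF, WF, ZO, XH, DG, JM]
Visit JE → queue [MJ, FF, WF, ZO, XH, DG, JM]
Visit MJ; enqueue YG → queue [FF, WF, ZO, XH, DG, JM, YG]
Visit FF → queue [WF, ZO, XH, DG, JM, YG]
Visit WF; enqueue YT → queue [ZO, XH, DG, JM, YG, YT]
Visit ZO → queue [XH, DG, JM, YG, YT]
Visit XH → queue [DG, JM, YG, YT]
Visit DG → queue [JM, YG, YT]
Visit JM → queue [YG, YT]
Visit YG → queue [YT]
Visit YT → queue []

Visit order: SY, IW, QA, TZ, WT, RQ, ZP, JE, MJ, FF, WF, ZO, XH, DG, JM, YG, YT

YT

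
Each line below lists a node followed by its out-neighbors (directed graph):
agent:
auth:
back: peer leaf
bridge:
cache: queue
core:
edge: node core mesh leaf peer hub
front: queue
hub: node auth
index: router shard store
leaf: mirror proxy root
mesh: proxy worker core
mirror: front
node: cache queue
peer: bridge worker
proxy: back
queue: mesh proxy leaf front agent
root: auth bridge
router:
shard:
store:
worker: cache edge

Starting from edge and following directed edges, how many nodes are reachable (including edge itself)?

18

BFS from edge visits: edge, node, core, mesh, leaf, peer, hub, cache, queue, proxy, worker, mirror, root, bridge, auth, front, agent, back
Reachable nodes: 18 of 22 total.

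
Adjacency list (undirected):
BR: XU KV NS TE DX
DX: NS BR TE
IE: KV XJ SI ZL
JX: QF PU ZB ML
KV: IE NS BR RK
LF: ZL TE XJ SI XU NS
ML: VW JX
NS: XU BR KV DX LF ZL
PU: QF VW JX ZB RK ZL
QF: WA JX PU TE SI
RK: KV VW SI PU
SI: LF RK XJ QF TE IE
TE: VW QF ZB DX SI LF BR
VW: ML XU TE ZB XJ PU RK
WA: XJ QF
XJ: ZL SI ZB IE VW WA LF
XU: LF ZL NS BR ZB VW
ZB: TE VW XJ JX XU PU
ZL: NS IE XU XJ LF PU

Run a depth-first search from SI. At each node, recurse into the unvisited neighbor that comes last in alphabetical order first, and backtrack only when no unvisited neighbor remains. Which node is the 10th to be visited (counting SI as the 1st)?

PU

Visit SI
SI → XJ
XJ → ZL
ZL → XU
XU → ZB
ZB → VW
VW → TE
TE → QF
QF → WA
QF → PU
PU → RK
RK → KV
KV → NS
NS → LF
NS → DX
DX → BR
KV → IE
PU → JX
JX → ML

Visit order: SI, XJ, ZL, XU, ZB, VW, TE, QF, WA, PU, RK, KV, NS, LF, DX, BR, IE, JX, ML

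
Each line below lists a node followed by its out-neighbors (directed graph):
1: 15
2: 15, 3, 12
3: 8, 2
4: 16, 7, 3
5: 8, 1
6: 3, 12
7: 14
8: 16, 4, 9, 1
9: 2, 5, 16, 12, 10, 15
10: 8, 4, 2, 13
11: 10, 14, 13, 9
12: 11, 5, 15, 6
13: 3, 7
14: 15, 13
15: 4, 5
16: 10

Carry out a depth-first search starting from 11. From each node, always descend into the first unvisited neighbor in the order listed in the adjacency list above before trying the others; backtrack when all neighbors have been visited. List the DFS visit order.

Visit 11
11 → 10
10 → 8
8 → 16
8 → 4
4 → 7
7 → 14
14 → 15
15 → 5
5 → 1
14 → 13
13 → 3
3 → 2
2 → 12
12 → 6
8 → 9

11, 10, 8, 16, 4, 7, 14, 15, 5, 1, 13, 3, 2, 12, 6, 9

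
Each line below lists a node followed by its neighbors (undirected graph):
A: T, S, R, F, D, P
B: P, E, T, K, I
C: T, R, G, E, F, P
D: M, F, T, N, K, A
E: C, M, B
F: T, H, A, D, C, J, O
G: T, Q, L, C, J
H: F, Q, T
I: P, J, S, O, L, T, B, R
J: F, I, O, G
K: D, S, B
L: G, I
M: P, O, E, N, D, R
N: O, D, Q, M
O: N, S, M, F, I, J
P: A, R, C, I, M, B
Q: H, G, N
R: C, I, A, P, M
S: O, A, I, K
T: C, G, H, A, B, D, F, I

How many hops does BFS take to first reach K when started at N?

Level 0: N
Level 1: D, M, O, Q
Level 2: A, E, F, G, H, I, J, K, P, R, S, T
Level 3: B, C, L
K first appears at level 2.

2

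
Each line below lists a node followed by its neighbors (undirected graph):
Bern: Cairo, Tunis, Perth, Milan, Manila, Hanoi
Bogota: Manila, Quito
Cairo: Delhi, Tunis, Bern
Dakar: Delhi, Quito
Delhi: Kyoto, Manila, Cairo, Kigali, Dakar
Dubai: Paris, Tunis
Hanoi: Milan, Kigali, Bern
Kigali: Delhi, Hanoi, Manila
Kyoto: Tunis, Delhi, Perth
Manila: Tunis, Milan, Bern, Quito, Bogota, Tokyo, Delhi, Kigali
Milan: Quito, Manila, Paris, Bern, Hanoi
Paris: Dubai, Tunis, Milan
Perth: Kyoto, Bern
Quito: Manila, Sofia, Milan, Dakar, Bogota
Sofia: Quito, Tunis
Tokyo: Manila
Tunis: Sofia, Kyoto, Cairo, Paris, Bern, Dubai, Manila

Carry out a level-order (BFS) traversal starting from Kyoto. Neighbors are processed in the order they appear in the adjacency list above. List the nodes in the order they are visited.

Kyoto -> Tunis -> Delhi -> Perth -> Sofia -> Cairo -> Paris -> Bern -> Dubai -> Manila -> Kigali -> Dakar -> Quito -> Milan -> Hanoi -> Bogota -> Tokyo

Visit Kyoto; enqueue Tunis, Delhi, Perth → queue [Tunis, Delhi, Perth]
Visit Tunis; enqueue Sofia, Cairo, Paris, Bern, Dubai, Manila → queue [Delhi, Perth, Sofia, Cairo, Paris, Bern, Dubai, Manila]
Visit Delhi; enqueue Kigali, Dakar → queue [Perth, Sofia, Cairo, Paris, Bern, Dubai, Manila, Kigali, Dakar]
Visit Perth → queue [Sofia, Cairo, Paris, Bern, Dubai, Manila, Kigali, Dakar]
Visit Sofia; enqueue Quito → queue [Cairo, Paris, Bern, Dubai, Manila, Kigali, Dakar, Quito]
Visit Cairo → queue [Paris, Bern, Dubai, Manila, Kigali, Dakar, Quito]
Visit Paris; enqueue Milan → queue [Bern, Dubai, Manila, Kigali, Dakar, Quito, Milan]
Visit Bern; enqueue Hanoi → queue [Dubai, Manila, Kigali, Dakar, Quito, Milan, Hanoi]
Visit Dubai → queue [Manila, Kigali, Dakar, Quito, Milan, Hanoi]
Visit Manila; enqueue Bogota, Tokyo → queue [Kigali, Dakar, Quito, Milan, Hanoi, Bogota, Tokyo]
Visit Kigali → queue [Dakar, Quito, Milan, Hanoi, Bogota, Tokyo]
Visit Dakar → queue [Quito, Milan, Hanoi, Bogota, Tokyo]
Visit Quito → queue [Milan, Hanoi, Bogota, Tokyo]
Visit Milan → queue [Hanoi, Bogota, Tokyo]
Visit Hanoi → queue [Bogota, Tokyo]
Visit Bogota → queue [Tokyo]
Visit Tokyo → queue []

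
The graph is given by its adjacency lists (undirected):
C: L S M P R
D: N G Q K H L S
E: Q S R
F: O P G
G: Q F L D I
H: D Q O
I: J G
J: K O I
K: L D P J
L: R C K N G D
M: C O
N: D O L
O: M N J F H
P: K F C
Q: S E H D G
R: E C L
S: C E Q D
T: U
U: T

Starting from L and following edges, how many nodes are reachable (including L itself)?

BFS from L visits: L, R, C, K, N, G, D, E, S, M, P, J, O, Q, F, I, H
Reachable nodes: 17 of 19 total.

17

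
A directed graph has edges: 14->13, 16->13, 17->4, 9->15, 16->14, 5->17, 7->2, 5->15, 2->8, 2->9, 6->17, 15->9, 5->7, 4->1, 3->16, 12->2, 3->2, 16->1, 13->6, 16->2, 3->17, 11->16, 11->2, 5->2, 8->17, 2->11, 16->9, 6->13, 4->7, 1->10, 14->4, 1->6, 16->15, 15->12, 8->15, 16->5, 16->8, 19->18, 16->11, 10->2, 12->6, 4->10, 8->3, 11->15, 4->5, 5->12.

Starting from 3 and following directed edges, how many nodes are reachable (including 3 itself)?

BFS from 3 visits: 3, 2, 16, 17, 8, 9, 11, 1, 5, 13, 14, 15, 4, 6, 10, 7, 12
Reachable nodes: 17 of 19 total.

17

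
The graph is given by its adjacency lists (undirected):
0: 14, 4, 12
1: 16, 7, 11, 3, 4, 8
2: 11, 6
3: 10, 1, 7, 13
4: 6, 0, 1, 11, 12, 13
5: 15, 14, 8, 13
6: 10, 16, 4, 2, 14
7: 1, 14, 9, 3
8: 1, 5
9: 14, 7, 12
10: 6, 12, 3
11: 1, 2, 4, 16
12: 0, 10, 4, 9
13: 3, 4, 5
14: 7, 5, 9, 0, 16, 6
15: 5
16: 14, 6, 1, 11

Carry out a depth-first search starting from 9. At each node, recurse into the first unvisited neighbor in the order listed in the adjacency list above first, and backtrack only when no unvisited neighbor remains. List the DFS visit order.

Visit 9
9 → 14
14 → 7
7 → 1
1 → 16
16 → 6
6 → 10
10 → 12
12 → 0
0 → 4
4 → 11
11 → 2
4 → 13
13 → 3
13 → 5
5 → 15
5 → 8

9 → 14 → 7 → 1 → 16 → 6 → 10 → 12 → 0 → 4 → 11 → 2 → 13 → 3 → 5 → 15 → 8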